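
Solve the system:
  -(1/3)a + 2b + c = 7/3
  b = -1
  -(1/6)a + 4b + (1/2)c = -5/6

Row-reduce:
R1 ← R1 / (-1/3).
R3 ← R3 + 1/6·R1.
R1 ← R1 + 6·R2.
R3 ← R3 − 3·R2.
Row 3 reduces to 0 = 1, a contradiction. The system is inconsistent.

no solution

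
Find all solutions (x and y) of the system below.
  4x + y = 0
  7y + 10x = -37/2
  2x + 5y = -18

Row-reduce:
R1 ← R1 / (4).
R2 ← R2 − 10·R1.
R3 ← R3 − 2·R1.
R2 ← R2 / (9/2).
R1 ← R1 − 1/4·R2.
R3 ← R3 − 9/2·R2.
Row 3 reduces to 0 = 1/2, a contradiction. The system is inconsistent.

no solution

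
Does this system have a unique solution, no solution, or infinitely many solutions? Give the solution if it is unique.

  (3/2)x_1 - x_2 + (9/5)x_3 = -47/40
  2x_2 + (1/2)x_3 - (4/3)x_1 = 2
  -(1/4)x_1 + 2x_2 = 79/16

Row-reduce the augmented matrix:
R1 ← R1 / (3/2).
R2 ← R2 + 4/3·R1.
R3 ← R3 + 1/4·R1.
R2 ← R2 / (10/9).
R1 ← R1 + 2/3·R2.
R3 ← R3 − 11/6·R2.
R3 ← R3 / (-633/200).
R1 ← R1 − 123/50·R3.
R2 ← R2 − 189/100·R3.
Reading off the reduced rows gives x_1 = 9/4, x_2 = 11/4, x_3 = -1.

x_1 = 9/4, x_2 = 11/4, x_3 = -1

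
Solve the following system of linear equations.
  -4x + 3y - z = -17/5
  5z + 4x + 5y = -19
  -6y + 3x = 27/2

x = -3/2, y = -3, z = 2/5

Row-reduce the augmented matrix:
R1 ← R1 / (-4).
R2 ← R2 − 4·R1.
R3 ← R3 − 3·R1.
R2 ← R2 / (8).
R1 ← R1 + 3/4·R2.
R3 ← R3 + 15/4·R2.
R3 ← R3 / (9/8).
R1 ← R1 − 5/8·R3.
R2 ← R2 − 1/2·R3.
Reading off the reduced rows gives x = -3/2, y = -3, z = 2/5.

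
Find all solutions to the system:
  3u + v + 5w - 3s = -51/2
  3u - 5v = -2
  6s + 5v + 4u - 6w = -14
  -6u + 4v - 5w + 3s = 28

no solution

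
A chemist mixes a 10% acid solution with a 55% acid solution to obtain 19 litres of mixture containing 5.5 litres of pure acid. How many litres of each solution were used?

litres of solution A: 11, litres of solution B: 8

Let a = litres of solution A, b = litres of solution B.
  a + b = 19
  (1/10)a + (11/20)b = 11/2
From equation 1: a = 19 − b.
Substitute into equation 2 and solve: b = 8.
Then a = 11.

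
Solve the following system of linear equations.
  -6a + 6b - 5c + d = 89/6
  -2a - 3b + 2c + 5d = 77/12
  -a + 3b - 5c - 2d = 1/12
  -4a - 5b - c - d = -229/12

a = 1/2, b = 11/4, c = 1/3, d = 3

Row-reduce the augmented matrix:
R1 ← R1 / (-6).
R2 ← R2 + 2·R1.
R3 ← R3 + 1·R1.
R4 ← R4 + 4·R1.
R2 ← R2 / (-5).
R1 ← R1 + 1·R2.
R3 ← R3 − 2·R2.
R4 ← R4 + 9·R2.
R3 ← R3 / (-27/10).
R1 ← R1 − 1/10·R3.
R2 ← R2 + 11/15·R3.
R4 ← R4 + 64/15·R3.
R4 ← R4 / (-259/27).
R1 ← R1 + 10/9·R4.
R2 ← R2 + 23/27·R4.
R3 ← R3 − 1/9·R4.
Reading off the reduced rows gives a = 1/2, b = 11/4, c = 1/3, d = 3.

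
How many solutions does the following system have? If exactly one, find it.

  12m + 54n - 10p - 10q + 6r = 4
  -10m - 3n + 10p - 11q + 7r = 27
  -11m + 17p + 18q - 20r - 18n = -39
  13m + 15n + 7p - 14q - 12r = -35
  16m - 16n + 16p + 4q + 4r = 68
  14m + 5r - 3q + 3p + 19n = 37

no solution

Row-reduce:
R1 ← R1 / (12).
R2 ← R2 + 10·R1.
R3 ← R3 + 11·R1.
R4 ← R4 − 13·R1.
R5 ← R5 − 16·R1.
R6 ← R6 − 14·R1.
R2 ← R2 / (42).
R1 ← R1 − 9/2·R2.
R3 ← R3 − 63/2·R2.
R4 ← R4 + 87/2·R2.
R5 ← R5 + 88·R2.
R6 ← R6 + 44·R2.
R3 ← R3 / (79/12).
R1 ← R1 + 85/84·R3.
R2 ← R2 − 5/126·R3.
R4 ← R4 − 1643/84·R3.
R5 ← R5 − 2068/63·R3.
R6 ← R6 − 1034/63·R3.
R4 ← R4 / (-51161/553).
R1 ← R1 − 2668/553·R4.
R2 ← R2 + 997/1659·R4.
R3 ← R3 − 280/79·R4.
R5 ← R5 + 231460/1659·R4.
R6 ← R6 + 115730/1659·R4.
R5 ← R5 / (6474056/153483).
R1 ← R1 + 54916/51161·R5.
R2 ← R2 − 2036/153483·R5.
R3 ← R3 + 57678/51161·R5.
R4 ← R4 + 35253/51161·R5.
R6 ← R6 − 3237028/153483·R5.
Row 6 reduces to 0 = 1, a contradiction. The system is inconsistent.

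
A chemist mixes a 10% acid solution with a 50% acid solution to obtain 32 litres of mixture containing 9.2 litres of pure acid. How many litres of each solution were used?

litres of solution A: 17, litres of solution B: 15

Let a = litres of solution A, b = litres of solution B.
  b + a = 32
  (1/10)a + (1/2)b = 46/5
From equation 1: a = 32 − b.
Substitute into equation 2 and solve: b = 15.
Then a = 17.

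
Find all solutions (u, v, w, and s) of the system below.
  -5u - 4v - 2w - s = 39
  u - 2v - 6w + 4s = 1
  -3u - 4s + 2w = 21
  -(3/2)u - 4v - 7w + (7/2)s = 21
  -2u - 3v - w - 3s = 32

no solution

Row-reduce:
R1 ← R1 / (-5).
R2 ← R2 − 1·R1.
R3 ← R3 + 3·R1.
R4 ← R4 + 3/2·R1.
R5 ← R5 + 2·R1.
R2 ← R2 / (-14/5).
R1 ← R1 − 4/5·R2.
R3 ← R3 − 12/5·R2.
R4 ← R4 + 14/5·R2.
R5 ← R5 + 7/5·R2.
R3 ← R3 / (-16/7).
R1 ← R1 + 10/7·R3.
R2 ← R2 − 16/7·R3.
R5 ← R5 − 3·R3.
Swap R4 and R5.
R4 ← R4 / (-75/16).
R1 ← R1 − 11/8·R4.
R2 ← R2 + 3/2·R4.
R3 ← R3 − 1/16·R4.
Row 5 reduces to 0 = 1/2, a contradiction. The system is inconsistent.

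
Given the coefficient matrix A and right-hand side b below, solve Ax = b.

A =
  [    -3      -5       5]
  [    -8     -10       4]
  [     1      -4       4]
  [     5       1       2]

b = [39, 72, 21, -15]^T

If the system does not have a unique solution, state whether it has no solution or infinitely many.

Row-reduce the augmented matrix:
R1 ← R1 / (-3).
R2 ← R2 + 8·R1.
R3 ← R3 − 1·R1.
R4 ← R4 − 5·R1.
R2 ← R2 / (10/3).
R1 ← R1 − 5/3·R2.
R3 ← R3 + 17/3·R2.
R4 ← R4 + 22/3·R2.
R3 ← R3 / (-51/5).
R1 ← R1 − 3·R3.
R2 ← R2 + 14/5·R3.
R4 ← R4 + 51/5·R3.
R4 reduces to 0 = 0, so the extra equation is consistent.
Reading off the reduced rows gives x_1 = -3, x_2 = -4, x_3 = 2.

x_1 = -3, x_2 = -4, x_3 = 2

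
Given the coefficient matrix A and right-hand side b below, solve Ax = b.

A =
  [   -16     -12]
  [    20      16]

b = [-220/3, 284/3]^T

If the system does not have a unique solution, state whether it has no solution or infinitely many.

x_1 = 7/3, x_2 = 3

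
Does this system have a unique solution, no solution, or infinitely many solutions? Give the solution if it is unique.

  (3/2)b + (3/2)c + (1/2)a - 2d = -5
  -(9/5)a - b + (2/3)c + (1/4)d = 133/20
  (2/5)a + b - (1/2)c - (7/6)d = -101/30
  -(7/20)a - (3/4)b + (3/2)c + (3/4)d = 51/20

infinitely many solutions

Row-reduce:
R1 ← R1 / (1/2).
R2 ← R2 + 9/5·R1.
R3 ← R3 − 2/5·R1.
R4 ← R4 + 7/20·R1.
R2 ← R2 / (22/5).
R1 ← R1 − 3·R2.
R3 ← R3 + 1/5·R2.
R4 ← R4 − 3/10·R2.
R3 ← R3 / (-47/33).
R1 ← R1 + 25/22·R3.
R2 ← R2 − 91/66·R3.
R4 ← R4 − 47/22·R3.
Rank is 3 with 4 unknowns, leaving d free.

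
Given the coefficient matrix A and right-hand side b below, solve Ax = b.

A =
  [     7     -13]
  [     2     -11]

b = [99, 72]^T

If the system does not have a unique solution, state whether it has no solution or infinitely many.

x_1 = 3, x_2 = -6

Row-reduce the augmented matrix:
R1 ← R1 / (7).
R2 ← R2 − 2·R1.
R2 ← R2 / (-51/7).
R1 ← R1 + 13/7·R2.
Reading off the reduced rows gives x_1 = 3, x_2 = -6.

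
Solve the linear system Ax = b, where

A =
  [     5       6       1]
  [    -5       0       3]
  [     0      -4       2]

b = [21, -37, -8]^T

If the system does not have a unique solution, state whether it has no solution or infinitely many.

x_1 = 5, x_2 = 0, x_3 = -4

Row-reduce the augmented matrix:
R1 ← R1 / (5).
R2 ← R2 + 5·R1.
R2 ← R2 / (6).
R1 ← R1 − 6/5·R2.
R3 ← R3 + 4·R2.
R3 ← R3 / (14/3).
R1 ← R1 + 3/5·R3.
R2 ← R2 − 2/3·R3.
Reading off the reduced rows gives x_1 = 5, x_2 = 0, x_3 = -4.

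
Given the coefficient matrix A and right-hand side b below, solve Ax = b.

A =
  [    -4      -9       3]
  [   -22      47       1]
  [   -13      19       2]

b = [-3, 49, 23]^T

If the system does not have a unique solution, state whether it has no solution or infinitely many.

infinitely many solutions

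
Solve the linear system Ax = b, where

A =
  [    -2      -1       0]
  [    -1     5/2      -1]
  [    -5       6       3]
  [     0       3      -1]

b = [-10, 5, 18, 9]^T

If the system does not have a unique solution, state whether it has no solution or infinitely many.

no solution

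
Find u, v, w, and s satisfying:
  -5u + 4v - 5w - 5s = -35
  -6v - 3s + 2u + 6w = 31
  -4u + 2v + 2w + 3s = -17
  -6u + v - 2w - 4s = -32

Row-reduce the augmented matrix:
R1 ← R1 / (-5).
R2 ← R2 − 2·R1.
R3 ← R3 + 4·R1.
R4 ← R4 + 6·R1.
R2 ← R2 / (-22/5).
R1 ← R1 + 4/5·R2.
R3 ← R3 + 6/5·R2.
R4 ← R4 + 19/5·R2.
R3 ← R3 / (54/11).
R1 ← R1 − 3/11·R3.
R2 ← R2 + 10/11·R3.
R4 ← R4 − 6/11·R3.
R4 ← R4 / (97/18).
R1 ← R1 − 13/9·R4.
R2 ← R2 − 145/54·R4.
R3 ← R3 − 46/27·R4.
Reading off the reduced rows gives u = 5, v = 0, w = 3, s = -1.

u = 5, v = 0, w = 3, s = -1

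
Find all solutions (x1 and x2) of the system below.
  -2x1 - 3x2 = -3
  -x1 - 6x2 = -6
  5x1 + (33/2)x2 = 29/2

no solution

Row-reduce:
R1 ← R1 / (-2).
R2 ← R2 + 1·R1.
R3 ← R3 − 5·R1.
R2 ← R2 / (-9/2).
R1 ← R1 − 3/2·R2.
R3 ← R3 − 9·R2.
Row 3 reduces to 0 = -2, a contradiction. The system is inconsistent.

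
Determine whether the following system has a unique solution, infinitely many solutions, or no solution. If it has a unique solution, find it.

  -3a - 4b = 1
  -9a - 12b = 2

Row-reduce:
R1 ← R1 / (-3).
R2 ← R2 + 9·R1.
Row 2 reduces to 0 = -1, a contradiction. The system is inconsistent.

no solution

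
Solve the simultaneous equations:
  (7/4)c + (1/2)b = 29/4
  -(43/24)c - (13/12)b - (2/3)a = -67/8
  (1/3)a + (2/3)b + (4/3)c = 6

Row-reduce:
Swap R1 and R2.
R1 ← R1 / (-2/3).
R3 ← R3 − 1/3·R1.
R2 ← R2 / (1/2).
R1 ← R1 − 13/8·R2.
R3 ← R3 − 1/8·R2.
Rank is 2 with 3 unknowns, leaving c free.

infinitely many solutions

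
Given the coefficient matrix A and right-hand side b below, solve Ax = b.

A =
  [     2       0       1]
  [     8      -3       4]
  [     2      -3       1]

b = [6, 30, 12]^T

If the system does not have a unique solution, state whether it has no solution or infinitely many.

infinitely many solutions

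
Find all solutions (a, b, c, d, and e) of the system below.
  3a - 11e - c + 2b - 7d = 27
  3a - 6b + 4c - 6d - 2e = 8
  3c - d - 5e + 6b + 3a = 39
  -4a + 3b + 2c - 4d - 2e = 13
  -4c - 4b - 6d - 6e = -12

Row-reduce:
R1 ← R1 / (3).
R2 ← R2 − 3·R1.
R3 ← R3 − 3·R1.
R4 ← R4 + 4·R1.
R2 ← R2 / (-8).
R1 ← R1 − 2/3·R2.
R3 ← R3 − 4·R2.
R4 ← R4 − 17/3·R2.
R5 ← R5 + 4·R2.
R3 ← R3 / (13/2).
R1 ← R1 − 1/12·R3.
R2 ← R2 + 5/8·R3.
R4 ← R4 − 101/24·R3.
R5 ← R5 + 13/2·R3.
R4 ← R4 / (-101/6).
R1 ← R1 + 7/3·R4.
R2 ← R2 − 1/2·R4.
R3 ← R3 − 1·R4.
Rank is 4 with 5 unknowns, leaving e free.

infinitely many solutions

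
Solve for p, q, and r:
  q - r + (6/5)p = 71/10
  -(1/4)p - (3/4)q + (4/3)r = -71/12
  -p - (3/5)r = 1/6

p = 4/3, q = 3, r = -5/2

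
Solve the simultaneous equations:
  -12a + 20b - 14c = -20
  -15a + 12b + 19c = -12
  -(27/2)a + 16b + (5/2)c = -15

Row-reduce:
R1 ← R1 / (-12).
R2 ← R2 + 15·R1.
R3 ← R3 + 27/2·R1.
R2 ← R2 / (-13).
R1 ← R1 + 5/3·R2.
R3 ← R3 + 13/2·R2.
Row 3 reduces to 0 = 1, a contradiction. The system is inconsistent.

no solution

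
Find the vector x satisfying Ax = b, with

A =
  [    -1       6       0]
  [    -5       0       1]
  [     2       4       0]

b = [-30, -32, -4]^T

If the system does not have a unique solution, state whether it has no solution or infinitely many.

x_1 = 6, x_2 = -4, x_3 = -2

Row-reduce the augmented matrix:
R1 ← R1 / (-1).
R2 ← R2 + 5·R1.
R3 ← R3 − 2·R1.
R2 ← R2 / (-30).
R1 ← R1 + 6·R2.
R3 ← R3 − 16·R2.
R3 ← R3 / (8/15).
R1 ← R1 + 1/5·R3.
R2 ← R2 + 1/30·R3.
Reading off the reduced rows gives x_1 = 6, x_2 = -4, x_3 = -2.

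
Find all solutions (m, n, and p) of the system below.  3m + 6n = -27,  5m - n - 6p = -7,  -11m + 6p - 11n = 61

Row-reduce:
R1 ← R1 / (3).
R2 ← R2 − 5·R1.
R3 ← R3 + 11·R1.
R2 ← R2 / (-11).
R1 ← R1 − 2·R2.
R3 ← R3 − 11·R2.
Rank is 2 with 3 unknowns, leaving p free.

infinitely many solutions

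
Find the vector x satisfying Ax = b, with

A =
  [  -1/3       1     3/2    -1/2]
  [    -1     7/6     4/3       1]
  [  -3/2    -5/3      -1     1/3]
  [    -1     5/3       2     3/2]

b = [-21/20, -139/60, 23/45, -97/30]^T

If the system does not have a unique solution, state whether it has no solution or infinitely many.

x_1 = 2/5, x_2 = -1/2, x_3 = -1/2, x_4 = -2/3

Row-reduce the augmented matrix:
R1 ← R1 / (-1/3).
R2 ← R2 + 1·R1.
R3 ← R3 + 3/2·R1.
R4 ← R4 + 1·R1.
R2 ← R2 / (-11/6).
R1 ← R1 + 3·R2.
R3 ← R3 + 37/6·R2.
R4 ← R4 + 4/3·R2.
R3 ← R3 / (383/132).
R1 ← R1 − 15/22·R3.
R2 ← R2 − 19/11·R3.
R4 ← R4 + 13/66·R3.
R4 ← R4 / (1807/2298).
R1 ← R1 + 468/383·R4.
R2 ← R2 − 806/383·R4.
R3 ← R3 + 769/383·R4.
Reading off the reduced rows gives x_1 = 2/5, x_2 = -1/2, x_3 = -1/2, x_4 = -2/3.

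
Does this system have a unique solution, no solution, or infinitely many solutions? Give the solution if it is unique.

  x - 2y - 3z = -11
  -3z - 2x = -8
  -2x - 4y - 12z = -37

Row-reduce:
R2 ← R2 + 2·R1.
R3 ← R3 + 2·R1.
R2 ← R2 / (-4).
R1 ← R1 + 2·R2.
R3 ← R3 + 8·R2.
Row 3 reduces to 0 = 1, a contradiction. The system is inconsistent.

no solution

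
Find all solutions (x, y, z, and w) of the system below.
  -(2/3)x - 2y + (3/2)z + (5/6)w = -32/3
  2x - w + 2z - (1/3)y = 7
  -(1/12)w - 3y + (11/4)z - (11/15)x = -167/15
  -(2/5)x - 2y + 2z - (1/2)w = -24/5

Row-reduce:
R1 ← R1 / (-2/3).
R2 ← R2 − 2·R1.
R3 ← R3 + 11/15·R1.
R4 ← R4 + 2/5·R1.
R2 ← R2 / (-19/3).
R1 ← R1 − 3·R2.
R3 ← R3 + 4/5·R2.
R4 ← R4 + 4/5·R2.
R3 ← R3 / (53/190).
R1 ← R1 − 63/76·R3.
R2 ← R2 + 39/38·R3.
R4 ← R4 − 53/190·R3.
Row 4 reduces to 0 = 1, a contradiction. The system is inconsistent.

no solution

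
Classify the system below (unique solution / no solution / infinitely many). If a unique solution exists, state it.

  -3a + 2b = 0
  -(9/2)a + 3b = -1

no solution

Row-reduce:
R1 ← R1 / (-3).
R2 ← R2 + 9/2·R1.
Row 2 reduces to 0 = -1, a contradiction. The system is inconsistent.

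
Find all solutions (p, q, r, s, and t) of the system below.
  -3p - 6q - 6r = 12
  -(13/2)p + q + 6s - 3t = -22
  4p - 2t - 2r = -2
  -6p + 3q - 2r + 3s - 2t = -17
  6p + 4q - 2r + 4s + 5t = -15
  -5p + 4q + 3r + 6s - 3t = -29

no solution

Row-reduce:
R1 ← R1 / (-3).
R2 ← R2 + 13/2·R1.
R3 ← R3 − 4·R1.
R4 ← R4 + 6·R1.
R5 ← R5 − 6·R1.
R6 ← R6 + 5·R1.
R2 ← R2 / (14).
R1 ← R1 − 2·R2.
R3 ← R3 + 8·R2.
R4 ← R4 − 15·R2.
R5 ← R5 + 8·R2.
R6 ← R6 − 14·R2.
R3 ← R3 / (-18/7).
R1 ← R1 − 1/7·R3.
R2 ← R2 − 13/14·R3.
R4 ← R4 + 55/14·R3.
R5 ← R5 + 46/7·R3.
R4 ← R4 / (-26/3).
R1 ← R1 + 2/3·R4.
R2 ← R2 − 5/3·R4.
R3 ← R3 + 4/3·R4.
R5 ← R5 + 4/3·R4.
R5 ← R5 / (457/39).
R1 ← R1 + 4/13·R5.
R2 ← R2 + 3/13·R5.
R3 ← R3 − 5/13·R5.
R4 ← R4 + 31/39·R5.
Row 6 reduces to 0 = -1, a contradiction. The system is inconsistent.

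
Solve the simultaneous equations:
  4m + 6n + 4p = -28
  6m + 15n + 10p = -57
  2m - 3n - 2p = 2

Row-reduce:
R1 ← R1 / (4).
R2 ← R2 − 6·R1.
R3 ← R3 − 2·R1.
R2 ← R2 / (6).
R1 ← R1 − 3/2·R2.
R3 ← R3 + 6·R2.
Row 3 reduces to 0 = 1, a contradiction. The system is inconsistent.

no solution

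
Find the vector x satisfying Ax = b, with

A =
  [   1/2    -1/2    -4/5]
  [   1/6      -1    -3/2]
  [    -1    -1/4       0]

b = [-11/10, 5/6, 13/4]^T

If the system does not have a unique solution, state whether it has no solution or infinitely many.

x_1 = -4, x_2 = 3, x_3 = -3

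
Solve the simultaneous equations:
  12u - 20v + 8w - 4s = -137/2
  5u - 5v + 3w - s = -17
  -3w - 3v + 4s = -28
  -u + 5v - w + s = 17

Row-reduce:
R1 ← R1 / (12).
R2 ← R2 − 5·R1.
R4 ← R4 + 1·R1.
R2 ← R2 / (10/3).
R1 ← R1 + 5/3·R2.
R3 ← R3 + 3·R2.
R4 ← R4 − 10/3·R2.
R3 ← R3 / (-33/10).
R1 ← R1 − 1/2·R3.
R2 ← R2 + 1/10·R3.
Row 4 reduces to 0 = -1/4, a contradiction. The system is inconsistent.

no solution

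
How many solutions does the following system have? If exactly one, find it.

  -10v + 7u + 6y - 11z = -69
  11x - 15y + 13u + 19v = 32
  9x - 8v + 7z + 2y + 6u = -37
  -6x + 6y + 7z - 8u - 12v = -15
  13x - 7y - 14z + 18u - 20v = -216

x = -2, y = 4, z = 3, u = 0, v = 6

Row-reduce the augmented matrix:
Swap R1 and R2.
R1 ← R1 / (11).
R3 ← R3 − 9·R1.
R4 ← R4 + 6·R1.
R5 ← R5 − 13·R1.
R2 ← R2 / (6).
R1 ← R1 + 15/11·R2.
R3 ← R3 − 157/11·R2.
R4 ← R4 + 24/11·R2.
R5 ← R5 − 118/11·R2.
R3 ← R3 / (199/6).
R1 ← R1 + 5/2·R3.
R2 ← R2 + 11/6·R3.
R4 ← R4 − 3·R3.
R5 ← R5 − 17/3·R3.
R4 ← R4 / (7797/2189).
R1 ← R1 − 2557/2189·R4.
R2 ← R2 + 2/199·R4.
R3 ← R3 + 1405/2189·R4.
R5 ← R5 + 13663/2189·R4.
R5 ← R5 / (-264281/7797).
R1 ← R1 − 9428/7797·R5.
R2 ← R2 + 13007/7797·R5.
R3 ← R3 + 7382/7797·R5.
R4 ← R4 + 11590/7797·R5.
Reading off the reduced rows gives x = -2, y = 4, z = 3, u = 0, v = 6.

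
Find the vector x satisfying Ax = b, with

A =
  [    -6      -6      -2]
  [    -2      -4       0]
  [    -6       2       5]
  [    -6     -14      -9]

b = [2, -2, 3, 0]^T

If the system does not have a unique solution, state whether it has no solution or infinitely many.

Row-reduce:
R1 ← R1 / (-6).
R2 ← R2 + 2·R1.
R3 ← R3 + 6·R1.
R4 ← R4 + 6·R1.
R2 ← R2 / (-2).
R1 ← R1 − 1·R2.
R3 ← R3 − 8·R2.
R4 ← R4 + 8·R2.
R3 ← R3 / (29/3).
R1 ← R1 − 2/3·R3.
R2 ← R2 + 1/3·R3.
R4 ← R4 + 29/3·R3.
Row 4 reduces to 0 = -1, a contradiction. The system is inconsistent.

no solution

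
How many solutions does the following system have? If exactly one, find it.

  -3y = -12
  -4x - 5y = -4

Row-reduce the augmented matrix:
Swap R1 and R2.
R1 ← R1 / (-4).
R2 ← R2 / (-3).
R1 ← R1 − 5/4·R2.
Reading off the reduced rows gives x = -4, y = 4.

x = -4, y = 4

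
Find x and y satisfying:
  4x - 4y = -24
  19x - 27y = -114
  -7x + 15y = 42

x = -6, y = 0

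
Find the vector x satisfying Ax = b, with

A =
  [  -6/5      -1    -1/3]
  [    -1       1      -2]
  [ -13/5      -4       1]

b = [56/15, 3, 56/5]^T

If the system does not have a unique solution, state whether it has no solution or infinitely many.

no solution

Row-reduce:
R1 ← R1 / (-6/5).
R2 ← R2 + 1·R1.
R3 ← R3 + 13/5·R1.
R2 ← R2 / (11/6).
R1 ← R1 − 5/6·R2.
R3 ← R3 + 11/6·R2.
Row 3 reduces to 0 = 3, a contradiction. The system is inconsistent.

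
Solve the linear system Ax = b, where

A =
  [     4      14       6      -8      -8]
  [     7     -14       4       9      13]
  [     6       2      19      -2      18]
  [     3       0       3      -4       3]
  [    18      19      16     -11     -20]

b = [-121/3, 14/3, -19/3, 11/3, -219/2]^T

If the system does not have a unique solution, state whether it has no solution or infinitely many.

x_1 = -3, x_2 = -5/2, x_3 = -2/3, x_4 = -8/3, x_5 = 4/3

Row-reduce the augmented matrix:
R1 ← R1 / (4).
R2 ← R2 − 7·R1.
R3 ← R3 − 6·R1.
R4 ← R4 − 3·R1.
R5 ← R5 − 18·R1.
R2 ← R2 / (-77/2).
R1 ← R1 − 7/2·R2.
R3 ← R3 + 19·R2.
R4 ← R4 + 21/2·R2.
R5 ← R5 + 44·R2.
R3 ← R3 / (1017/77).
R1 ← R1 − 10/11·R3.
R2 ← R2 − 13/77·R3.
R4 ← R4 − 3/11·R3.
R5 ← R5 + 25/7·R3.
R4 ← R4 / (-1439/339).
R1 ← R1 − 187/1017·R4.
R2 ← R2 + 590/1017·R4.
R3 ← R3 + 104/1017·R4.
R5 ← R5 + 1679/1017·R4.
R5 ← R5 / (-15614/1439).
R1 ← R1 + 917/1439·R5.
R2 ← R2 + 1570/1439·R5.
R3 ← R3 − 1772/1439·R5.
R4 ← R4 + 438/1439·R5.
Reading off the reduced rows gives x_1 = -3, x_2 = -5/2, x_3 = -2/3, x_4 = -8/3, x_5 = 4/3.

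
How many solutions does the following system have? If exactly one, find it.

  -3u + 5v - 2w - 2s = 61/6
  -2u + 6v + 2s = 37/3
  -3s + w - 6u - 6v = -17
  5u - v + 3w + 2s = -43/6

Row-reduce the augmented matrix:
R1 ← R1 / (-3).
R2 ← R2 + 2·R1.
R3 ← R3 + 6·R1.
R4 ← R4 − 5·R1.
R2 ← R2 / (8/3).
R1 ← R1 + 5/3·R2.
R3 ← R3 + 16·R2.
R4 ← R4 − 22/3·R2.
R3 ← R3 / (13).
R1 ← R1 − 3/2·R3.
R2 ← R2 − 1/2·R3.
R4 ← R4 + 4·R3.
R4 ← R4 / (-105/26).
R1 ← R1 − 17/52·R4.
R2 ← R2 − 23/52·R4.
R3 ← R3 − 21/13·R4.
Reading off the reduced rows gives u = 0, v = 3/2, w = -3, s = 5/3.

u = 0, v = 3/2, w = -3, s = 5/3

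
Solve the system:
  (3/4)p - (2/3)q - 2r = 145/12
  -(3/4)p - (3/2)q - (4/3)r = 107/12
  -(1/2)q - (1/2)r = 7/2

p = 1, q = -2, r = -5

Row-reduce the augmented matrix:
R1 ← R1 / (3/4).
R2 ← R2 + 3/4·R1.
R2 ← R2 / (-13/6).
R1 ← R1 + 8/9·R2.
R3 ← R3 + 1/2·R2.
R3 ← R3 / (7/26).
R1 ← R1 + 152/117·R3.
R2 ← R2 − 20/13·R3.
Reading off the reduced rows gives p = 1, q = -2, r = -5.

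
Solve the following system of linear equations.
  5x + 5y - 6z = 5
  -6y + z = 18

infinitely many solutions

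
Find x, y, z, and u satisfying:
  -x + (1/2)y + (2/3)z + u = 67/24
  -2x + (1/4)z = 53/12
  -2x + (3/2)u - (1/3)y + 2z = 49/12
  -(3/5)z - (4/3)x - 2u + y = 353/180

Row-reduce the augmented matrix:
R1 ← R1 / (-1).
R2 ← R2 + 2·R1.
R3 ← R3 + 2·R1.
R4 ← R4 + 4/3·R1.
R2 ← R2 / (-1).
R1 ← R1 + 1/2·R2.
R3 ← R3 + 4/3·R2.
R4 ← R4 − 1/3·R2.
R3 ← R3 / (19/9).
R1 ← R1 + 1/8·R3.
R2 ← R2 − 13/12·R3.
R4 ← R4 + 37/20·R3.
R4 ← R4 / (-1597/760).
R1 ← R1 − 39/304·R4.
R2 ← R2 − 135/152·R4.
R3 ← R3 − 39/38·R4.
Reading off the reduced rows gives x = -7/3, y = 1/4, z = -1, u = 1.

x = -7/3, y = 1/4, z = -1, u = 1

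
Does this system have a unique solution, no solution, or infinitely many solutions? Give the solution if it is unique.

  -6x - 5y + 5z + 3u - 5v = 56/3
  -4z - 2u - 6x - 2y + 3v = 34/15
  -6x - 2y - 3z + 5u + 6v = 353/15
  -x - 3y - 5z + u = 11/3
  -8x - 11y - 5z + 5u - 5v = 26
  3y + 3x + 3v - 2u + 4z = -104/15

Row-reduce the augmented matrix:
R1 ← R1 / (-6).
R2 ← R2 + 6·R1.
R3 ← R3 + 6·R1.
R4 ← R4 + 1·R1.
R5 ← R5 + 8·R1.
R6 ← R6 − 3·R1.
R2 ← R2 / (3).
R1 ← R1 − 5/6·R2.
R3 ← R3 − 3·R2.
R4 ← R4 + 13/6·R2.
R5 ← R5 + 13/3·R2.
R6 ← R6 − 1/2·R2.
R1 ← R1 − 5/3·R3.
R2 ← R2 + 3·R3.
R4 ← R4 + 37/3·R3.
R5 ← R5 + 74/3·R3.
R6 ← R6 − 8·R3.
R4 ← R4 / (749/9).
R1 ← R1 + 97/9·R4.
R2 ← R2 − 58/3·R4.
R3 ← R3 − 7·R4.
R5 ← R5 − 1498/9·R4.
R6 ← R6 + 167/3·R4.
Swap R5 and R6.
R5 ← R5 / (3249/749).
R1 ← R1 + 555/749·R5.
R2 ← R2 − 1150/749·R5.
R3 ← R3 + 143/214·R5.
R4 ← R4 − 785/1498·R5.
R6 reduces to 0 = 0, so the extra equation is consistent.
Reading off the reduced rows gives x = -1, y = -1, z = 3/5, u = 8/3, v = 2/3.

x = -1, y = -1, z = 3/5, u = 8/3, v = 2/3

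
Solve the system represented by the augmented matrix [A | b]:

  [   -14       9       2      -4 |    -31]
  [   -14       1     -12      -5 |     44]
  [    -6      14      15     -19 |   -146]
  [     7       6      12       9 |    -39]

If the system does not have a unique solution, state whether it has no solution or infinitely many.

Row-reduce the augmented matrix:
R1 ← R1 / (-14).
R2 ← R2 + 14·R1.
R3 ← R3 + 6·R1.
R4 ← R4 − 7·R1.
R2 ← R2 / (-8).
R1 ← R1 + 9/14·R2.
R3 ← R3 − 71/7·R2.
R4 ← R4 − 21/2·R2.
R3 ← R3 / (-101/28).
R1 ← R1 − 55/56·R3.
R2 ← R2 − 7/4·R3.
R4 ← R4 + 43/8·R3.
R4 ← R4 / (13467/404).
R1 ← R1 + 1893/404·R4.
R2 ← R2 + 1793/202·R4.
R3 ← R3 − 1039/202·R4.
Reading off the reduced rows gives x_1 = 0, x_2 = -1, x_3 = -5, x_4 = 3.

x_1 = 0, x_2 = -1, x_3 = -5, x_4 = 3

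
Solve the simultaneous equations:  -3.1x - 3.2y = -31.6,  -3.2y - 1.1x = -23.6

x = 4, y = 6

Row-reduce the augmented matrix:
R1 ← R1 / (-31/10).
R2 ← R2 + 11/10·R1.
R2 ← R2 / (-64/31).
R1 ← R1 − 32/31·R2.
Reading off the reduced rows gives x = 4, y = 6.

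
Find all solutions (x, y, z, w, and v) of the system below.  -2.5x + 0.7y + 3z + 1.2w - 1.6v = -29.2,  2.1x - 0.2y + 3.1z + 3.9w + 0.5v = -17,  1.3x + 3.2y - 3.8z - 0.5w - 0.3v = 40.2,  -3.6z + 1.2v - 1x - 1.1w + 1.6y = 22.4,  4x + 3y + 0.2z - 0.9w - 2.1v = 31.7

Row-reduce the augmented matrix:
R1 ← R1 / (-5/2).
R2 ← R2 − 21/10·R1.
R3 ← R3 − 13/10·R1.
R4 ← R4 + 1·R1.
R5 ← R5 − 4·R1.
R2 ← R2 / (97/250).
R1 ← R1 + 7/25·R2.
R3 ← R3 − 891/250·R2.
R4 ← R4 − 33/25·R2.
R5 ← R5 − 103/25·R2.
R3 ← R3 / (-52247/970).
R1 ← R1 − 277/97·R3.
R2 ← R2 − 1405/97·R3.
R4 ← R4 + 11601/485·R3.
R5 ← R5 + 26518/485·R3.
R4 ← R4 / (881981/522470).
R1 ← R1 − 35437/52247·R4.
R2 ← R2 − 29227/52247·R4.
R3 ← R3 − 43610/52247·R4.
R5 ← R5 + 2851733/522470·R4.
R5 ← R5 / (29179903/8819810).
R1 ← R1 + 290813/881981·R5.
R2 ← R2 + 865951/881981·R5.
R3 ← R3 + 880846/881981·R5.
R4 ← R4 − 925418/881981·R5.
Reading off the reduced rows gives x = 5, y = 3, z = -6, w = -2, v = -1.

x = 5, y = 3, z = -6, w = -2, v = -1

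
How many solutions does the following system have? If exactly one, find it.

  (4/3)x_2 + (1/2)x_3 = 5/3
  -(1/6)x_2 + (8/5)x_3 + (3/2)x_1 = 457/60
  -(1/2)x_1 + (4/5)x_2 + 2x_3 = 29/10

Row-reduce the augmented matrix:
Swap R1 and R2.
R1 ← R1 / (3/2).
R3 ← R3 + 1/2·R1.
R2 ← R2 / (4/3).
R1 ← R1 + 1/9·R2.
R3 ← R3 − 67/90·R2.
R3 ← R3 / (541/240).
R1 ← R1 − 133/120·R3.
R2 ← R2 − 3/8·R3.
Reading off the reduced rows gives x_1 = 3, x_2 = 1/2, x_3 = 2.

x_1 = 3, x_2 = 1/2, x_3 = 2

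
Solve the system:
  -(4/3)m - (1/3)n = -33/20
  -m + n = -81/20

m = 9/5, n = -9/4

From equation 2: m = 81/20 + n.
Substitute into equation 1 and solve: n = -9/4.
Then m = 9/5.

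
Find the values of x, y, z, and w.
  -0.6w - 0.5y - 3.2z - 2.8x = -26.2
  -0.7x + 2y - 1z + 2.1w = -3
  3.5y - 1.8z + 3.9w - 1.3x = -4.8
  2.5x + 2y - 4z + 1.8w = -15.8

x = 2, y = -2, z = 6, w = 4

Row-reduce the augmented matrix:
R1 ← R1 / (-14/5).
R2 ← R2 + 7/10·R1.
R3 ← R3 + 13/10·R1.
R4 ← R4 − 5/2·R1.
R2 ← R2 / (17/8).
R1 ← R1 − 5/28·R2.
R3 ← R3 − 209/56·R2.
R4 ← R4 − 87/56·R2.
R3 ← R3 / (22/595).
R1 ← R1 − 138/119·R3.
R2 ← R2 + 8/85·R3.
R4 ← R4 + 3993/595·R3.
R4 ← R4 / (204/5).
R1 ← R1 + 78/11·R4.
R2 ← R2 − 18/11·R4.
R3 ← R3 − 135/22·R4.
Reading off the reduced rows gives x = 2, y = -2, z = 6, w = 4.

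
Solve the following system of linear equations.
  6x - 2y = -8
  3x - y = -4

Row-reduce:
R1 ← R1 / (6).
R2 ← R2 − 3·R1.
Rank is 1 with 2 unknowns, leaving y free.

infinitely many solutions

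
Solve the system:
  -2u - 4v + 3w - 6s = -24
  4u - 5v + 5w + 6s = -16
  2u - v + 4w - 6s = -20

Row-reduce:
R1 ← R1 / (-2).
R2 ← R2 − 4·R1.
R3 ← R3 − 2·R1.
R2 ← R2 / (-13).
R1 ← R1 − 2·R2.
R3 ← R3 + 5·R2.
R3 ← R3 / (36/13).
R1 ← R1 − 5/26·R3.
R2 ← R2 + 11/13·R3.
Rank is 3 with 4 unknowns, leaving s free.

infinitely many solutions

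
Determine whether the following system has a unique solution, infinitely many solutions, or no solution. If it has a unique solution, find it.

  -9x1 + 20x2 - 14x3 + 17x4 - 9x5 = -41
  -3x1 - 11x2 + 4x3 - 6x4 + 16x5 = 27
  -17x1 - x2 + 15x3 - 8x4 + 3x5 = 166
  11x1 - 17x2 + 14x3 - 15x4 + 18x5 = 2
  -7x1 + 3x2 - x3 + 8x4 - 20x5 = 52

x1 = -6, x2 = -1, x3 = 3, x4 = -3, x5 = -2

Row-reduce the augmented matrix:
R1 ← R1 / (-9).
R2 ← R2 + 3·R1.
R3 ← R3 + 17·R1.
R4 ← R4 − 11·R1.
R5 ← R5 + 7·R1.
R2 ← R2 / (-53/3).
R1 ← R1 + 20/9·R2.
R3 ← R3 + 349/9·R2.
R4 ← R4 − 67/9·R2.
R5 ← R5 + 113/9·R2.
R3 ← R3 / (3565/159).
R1 ← R1 − 74/159·R3.
R2 ← R2 + 26/53·R3.
R4 ← R4 − 86/159·R3.
R5 ← R5 − 593/159·R3.
R4 ← R4 / (4319/3565).
R1 ← R1 + 429/3565·R4.
R2 ← R2 − 1223/3565·R4.
R3 ← R3 + 2306/3565·R4.
R5 ← R5 − 19542/3565·R4.
R5 ← R5 / (-402359/4319).
R1 ← R1 − 2605/4319·R5.
R2 ← R2 + 25689/4319·R5.
R3 ← R3 − 31631/4319·R5.
R4 ← R4 − 55364/4319·R5.
Reading off the reduced rows gives x1 = -6, x2 = -1, x3 = 3, x4 = -3, x5 = -2.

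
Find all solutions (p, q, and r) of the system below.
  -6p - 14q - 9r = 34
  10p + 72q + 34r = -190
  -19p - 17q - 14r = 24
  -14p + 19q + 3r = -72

no solution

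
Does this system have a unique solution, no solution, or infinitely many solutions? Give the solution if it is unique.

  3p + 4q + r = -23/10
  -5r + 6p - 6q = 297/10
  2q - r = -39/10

Row-reduce the augmented matrix:
R1 ← R1 / (3).
R2 ← R2 − 6·R1.
R2 ← R2 / (-14).
R1 ← R1 − 4/3·R2.
R3 ← R3 − 2·R2.
R3 ← R3 / (-2).
R1 ← R1 + 1/3·R3.
R2 ← R2 − 1/2·R3.
Reading off the reduced rows gives p = 7/3, q = -11/5, r = -1/2.

p = 7/3, q = -11/5, r = -1/2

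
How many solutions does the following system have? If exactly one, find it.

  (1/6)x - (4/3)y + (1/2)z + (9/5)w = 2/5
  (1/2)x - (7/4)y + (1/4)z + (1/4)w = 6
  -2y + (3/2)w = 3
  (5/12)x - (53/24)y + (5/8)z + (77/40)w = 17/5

Row-reduce:
R1 ← R1 / (1/6).
R2 ← R2 − 1/2·R1.
R4 ← R4 − 5/12·R1.
R2 ← R2 / (9/4).
R1 ← R1 + 8·R2.
R3 ← R3 + 2·R2.
R4 ← R4 − 9/8·R2.
R3 ← R3 / (-10/9).
R1 ← R1 + 13/9·R3.
R2 ← R2 + 5/9·R3.
Rank is 3 with 4 unknowns, leaving w free.

infinitely many solutions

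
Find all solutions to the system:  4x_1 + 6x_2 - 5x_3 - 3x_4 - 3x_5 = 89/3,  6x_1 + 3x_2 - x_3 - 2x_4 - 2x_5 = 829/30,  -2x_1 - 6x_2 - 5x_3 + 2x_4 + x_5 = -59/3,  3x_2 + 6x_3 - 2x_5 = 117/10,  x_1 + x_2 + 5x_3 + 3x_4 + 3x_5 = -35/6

x_1 = 8/3, x_2 = 3/2, x_3 = 1/5, x_4 = -2/3, x_5 = -3

Row-reduce the augmented matrix:
R1 ← R1 / (4).
R2 ← R2 − 6·R1.
R3 ← R3 + 2·R1.
R5 ← R5 − 1·R1.
R2 ← R2 / (-6).
R1 ← R1 − 3/2·R2.
R3 ← R3 + 3·R2.
R4 ← R4 − 3·R2.
R5 ← R5 + 1/2·R2.
R3 ← R3 / (-43/4).
R1 ← R1 − 3/8·R3.
R2 ← R2 + 13/12·R3.
R4 ← R4 − 37/4·R3.
R5 ← R5 − 137/24·R3.
R4 ← R4 / (26/43).
R1 ← R1 + 13/86·R4.
R2 ← R2 + 44/129·R4.
R3 ← R3 − 3/43·R4.
R5 ← R5 − 811/258·R4.
R5 ← R5 / (2237/156).
R1 ← R1 + 3/4·R5.
R2 ← R2 + 59/39·R5.
R3 ← R3 − 11/26·R5.
R4 ← R4 + 97/26·R5.
Reading off the reduced rows gives x_1 = 8/3, x_2 = 3/2, x_3 = 1/5, x_4 = -2/3, x_5 = -3.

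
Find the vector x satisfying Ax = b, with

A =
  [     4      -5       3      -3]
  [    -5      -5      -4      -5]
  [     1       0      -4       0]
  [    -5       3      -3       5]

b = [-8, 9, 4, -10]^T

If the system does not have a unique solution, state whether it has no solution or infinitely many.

x_1 = 0, x_2 = 4, x_3 = -1, x_4 = -5

Row-reduce the augmented matrix:
R1 ← R1 / (4).
R2 ← R2 + 5·R1.
R3 ← R3 − 1·R1.
R4 ← R4 + 5·R1.
R2 ← R2 / (-45/4).
R1 ← R1 + 5/4·R2.
R3 ← R3 − 5/4·R2.
R4 ← R4 + 13/4·R2.
R3 ← R3 / (-43/9).
R1 ← R1 − 7/9·R3.
R2 ← R2 − 1/45·R3.
R4 ← R4 − 37/45·R3.
R4 ← R4 / (804/215).
R1 ← R1 − 8/43·R4.
R2 ← R2 − 167/215·R4.
R3 ← R3 − 2/43·R4.
Reading off the reduced rows gives x_1 = 0, x_2 = 4, x_3 = -1, x_4 = -5.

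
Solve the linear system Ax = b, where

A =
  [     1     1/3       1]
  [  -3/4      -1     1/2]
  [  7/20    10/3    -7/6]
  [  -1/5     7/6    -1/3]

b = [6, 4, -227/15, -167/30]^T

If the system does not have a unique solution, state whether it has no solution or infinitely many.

x_1 = 2, x_2 = -3, x_3 = 5

Row-reduce the augmented matrix:
R2 ← R2 + 3/4·R1.
R3 ← R3 − 7/20·R1.
R4 ← R4 + 1/5·R1.
R2 ← R2 / (-3/4).
R1 ← R1 − 1/3·R2.
R3 ← R3 − 193/60·R2.
R4 ← R4 − 37/30·R2.
R3 ← R3 / (173/45).
R1 ← R1 − 14/9·R3.
R2 ← R2 + 5/3·R3.
R4 ← R4 − 173/90·R3.
R4 reduces to 0 = 0, so the extra equation is consistent.
Reading off the reduced rows gives x_1 = 2, x_2 = -3, x_3 = 5.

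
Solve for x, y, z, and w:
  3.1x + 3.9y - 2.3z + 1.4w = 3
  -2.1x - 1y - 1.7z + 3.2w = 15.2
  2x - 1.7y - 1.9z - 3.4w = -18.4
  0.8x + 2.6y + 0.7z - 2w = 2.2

Row-reduce the augmented matrix:
R1 ← R1 / (31/10).
R2 ← R2 + 21/10·R1.
R3 ← R3 − 2·R1.
R4 ← R4 − 4/5·R1.
R2 ← R2 / (509/310).
R1 ← R1 − 39/31·R2.
R3 ← R3 + 1307/310·R2.
R4 ← R4 − 247/155·R2.
R3 ← R3 / (-44701/5090).
R1 ← R1 − 893/509·R3.
R2 ← R2 + 1010/509·R3.
R4 ← R4 − 22679/5090·R3.
R4 ← R4 / (-707686/223505).
R1 ← R1 + 65200/44701·R4.
R2 ← R2 − 48814/44701·R4.
R3 ← R3 + 32316/44701·R4.
Reading off the reduced rows gives x = -6, y = 4, z = -2, w = 1.

x = -6, y = 4, z = -2, w = 1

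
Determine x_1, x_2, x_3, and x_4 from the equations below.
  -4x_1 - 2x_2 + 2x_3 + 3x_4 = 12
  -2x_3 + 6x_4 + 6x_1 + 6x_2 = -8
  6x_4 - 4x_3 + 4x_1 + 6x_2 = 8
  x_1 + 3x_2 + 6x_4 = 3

Row-reduce the augmented matrix:
R1 ← R1 / (-4).
R2 ← R2 − 6·R1.
R3 ← R3 − 4·R1.
R4 ← R4 − 1·R1.
R2 ← R2 / (3).
R1 ← R1 − 1/2·R2.
R3 ← R3 − 4·R2.
R4 ← R4 − 5/2·R2.
R3 ← R3 / (-10/3).
R1 ← R1 + 2/3·R3.
R2 ← R2 − 1/3·R3.
R4 ← R4 + 1/3·R3.
R4 ← R4 / (-3/2).
R1 ← R1 + 3/2·R4.
R2 ← R2 − 3·R4.
R3 ← R3 − 3/2·R4.
Reading off the reduced rows gives x_1 = -3, x_2 = -2, x_3 = -5, x_4 = 2.

x_1 = -3, x_2 = -2, x_3 = -5, x_4 = 2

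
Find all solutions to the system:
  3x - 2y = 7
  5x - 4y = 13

x = 1, y = -2

Row-reduce the augmented matrix:
R1 ← R1 / (3).
R2 ← R2 − 5·R1.
R2 ← R2 / (-2/3).
R1 ← R1 + 2/3·R2.
Reading off the reduced rows gives x = 1, y = -2.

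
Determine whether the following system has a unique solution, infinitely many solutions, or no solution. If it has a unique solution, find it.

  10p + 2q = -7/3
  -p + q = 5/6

From equation 2: p = -5/6 + q.
Substitute into equation 1 and solve: q = 1/2.
Then p = -1/3.

p = -1/3, q = 1/2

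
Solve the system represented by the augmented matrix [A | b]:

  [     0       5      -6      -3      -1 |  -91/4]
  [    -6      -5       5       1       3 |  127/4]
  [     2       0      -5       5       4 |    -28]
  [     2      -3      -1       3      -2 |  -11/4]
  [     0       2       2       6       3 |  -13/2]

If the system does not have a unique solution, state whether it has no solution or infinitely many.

x_1 = -2, x_2 = -7/4, x_3 = 3, x_4 = -1, x_5 = -1

Row-reduce the augmented matrix:
Swap R1 and R2.
R1 ← R1 / (-6).
R3 ← R3 − 2·R1.
R4 ← R4 − 2·R1.
R2 ← R2 / (5).
R1 ← R1 − 5/6·R2.
R3 ← R3 + 5/3·R2.
R4 ← R4 + 14/3·R2.
R5 ← R5 − 2·R2.
R3 ← R3 / (-16/3).
R1 ← R1 − 1/6·R3.
R2 ← R2 + 6/5·R3.
R4 ← R4 + 74/15·R3.
R5 ← R5 − 22/5·R3.
R4 ← R4 / (-139/40).
R1 ← R1 − 15/32·R4.
R2 ← R2 + 63/40·R4.
R3 ← R3 + 13/16·R4.
R5 ← R5 − 431/40·R4.
R5 ← R5 / (-1686/139).
R1 ← R1 + 573/556·R5.
R2 ← R2 − 220/139·R5.
R3 ← R3 − 163/278·R5.
R4 ← R4 − 250/139·R5.
Reading off the reduced rows gives x_1 = -2, x_2 = -7/4, x_3 = 3, x_4 = -1, x_5 = -1.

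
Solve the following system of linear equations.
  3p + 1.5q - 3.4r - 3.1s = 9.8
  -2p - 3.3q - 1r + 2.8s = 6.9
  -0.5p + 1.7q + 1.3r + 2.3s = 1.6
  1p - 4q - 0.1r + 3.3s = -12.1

Row-reduce the augmented matrix:
R1 ← R1 / (3).
R2 ← R2 + 2·R1.
R3 ← R3 + 1/2·R1.
R4 ← R4 − 1·R1.
R2 ← R2 / (-23/10).
R1 ← R1 − 1/2·R2.
R3 ← R3 − 39/20·R2.
R4 ← R4 + 9/2·R2.
R3 ← R3 / (-281/138).
R1 ← R1 + 212/115·R3.
R2 ← R2 − 98/69·R3.
R4 ← R4 − 5123/690·R3.
R4 ← R4 / (327873/28100).
R1 ← R1 + 42871/14050·R4.
R2 ← R2 − 1909/1405·R4.
R3 ← R3 + 3319/2810·R4.
Reading off the reduced rows gives p = -4, q = 3, r = -6, s = 1.

p = -4, q = 3, r = -6, s = 1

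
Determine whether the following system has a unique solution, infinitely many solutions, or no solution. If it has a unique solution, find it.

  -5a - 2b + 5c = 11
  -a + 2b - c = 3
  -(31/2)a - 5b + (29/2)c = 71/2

no solution

Row-reduce:
R1 ← R1 / (-5).
R2 ← R2 + 1·R1.
R3 ← R3 + 31/2·R1.
R2 ← R2 / (12/5).
R1 ← R1 − 2/5·R2.
R3 ← R3 − 6/5·R2.
Row 3 reduces to 0 = 1, a contradiction. The system is inconsistent.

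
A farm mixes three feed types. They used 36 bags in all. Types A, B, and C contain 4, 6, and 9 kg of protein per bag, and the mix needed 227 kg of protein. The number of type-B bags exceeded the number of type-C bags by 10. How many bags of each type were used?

type-A bags: 8, type-B bags: 19, type-C bags: 9

Let a = type-A bags, b = type-B bags, c = type-C bags.
  a + b + c = 36
  4a + 6b + 9c = 227
  b - c = 10
Row-reduce the augmented matrix:
R2 ← R2 − 4·R1.
R2 ← R2 / (2).
R1 ← R1 − 1·R2.
R3 ← R3 − 1·R2.
R3 ← R3 / (-7/2).
R1 ← R1 + 3/2·R3.
R2 ← R2 − 5/2·R3.
Reading off the reduced rows gives a = 8, b = 19, c = 9.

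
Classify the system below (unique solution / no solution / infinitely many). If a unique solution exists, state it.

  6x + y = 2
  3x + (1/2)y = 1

infinitely many solutions

Row-reduce:
R1 ← R1 / (6).
R2 ← R2 − 3·R1.
Rank is 1 with 2 unknowns, leaving y free.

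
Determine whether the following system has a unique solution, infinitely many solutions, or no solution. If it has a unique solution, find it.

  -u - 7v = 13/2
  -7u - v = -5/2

Row-reduce the augmented matrix:
R1 ← R1 / (-1).
R2 ← R2 + 7·R1.
R2 ← R2 / (48).
R1 ← R1 − 7·R2.
Reading off the reduced rows gives u = 1/2, v = -1.

u = 1/2, v = -1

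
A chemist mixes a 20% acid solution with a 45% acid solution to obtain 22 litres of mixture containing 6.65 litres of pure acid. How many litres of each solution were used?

litres of solution A: 13, litres of solution B: 9

Let a = litres of solution A, b = litres of solution B.
  a + b = 22
  (9/20)b + (1/5)a = 133/20
Row-reduce the augmented matrix:
R2 ← R2 − 1/5·R1.
R2 ← R2 / (1/4).
R1 ← R1 − 1·R2.
Reading off the reduced rows gives a = 13, b = 9.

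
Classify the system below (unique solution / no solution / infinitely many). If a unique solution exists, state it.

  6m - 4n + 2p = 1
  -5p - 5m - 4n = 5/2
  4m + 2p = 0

m = 1/2, n = 0, p = -1

Row-reduce the augmented matrix:
R1 ← R1 / (6).
R2 ← R2 + 5·R1.
R3 ← R3 − 4·R1.
R2 ← R2 / (-22/3).
R1 ← R1 + 2/3·R2.
R3 ← R3 − 8/3·R2.
R3 ← R3 / (-6/11).
R1 ← R1 − 7/11·R3.
R2 ← R2 − 5/11·R3.
Reading off the reduced rows gives m = 1/2, n = 0, p = -1.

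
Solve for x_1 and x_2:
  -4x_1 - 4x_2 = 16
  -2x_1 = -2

x_1 = 1, x_2 = -5

Row-reduce the augmented matrix:
R1 ← R1 / (-4).
R2 ← R2 + 2·R1.
R2 ← R2 / (2).
R1 ← R1 − 1·R2.
Reading off the reduced rows gives x_1 = 1, x_2 = -5.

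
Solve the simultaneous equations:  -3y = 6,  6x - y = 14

x = 2, y = -2

From equation 2: y = -14 + 6·x.
Substitute into equation 1 and solve: x = 2.
Then y = -2.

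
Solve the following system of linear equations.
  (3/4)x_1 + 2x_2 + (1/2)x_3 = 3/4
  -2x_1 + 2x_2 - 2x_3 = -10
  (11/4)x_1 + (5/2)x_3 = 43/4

infinitely many solutions

Row-reduce:
R1 ← R1 / (3/4).
R2 ← R2 + 2·R1.
R3 ← R3 − 11/4·R1.
R2 ← R2 / (22/3).
R1 ← R1 − 8/3·R2.
R3 ← R3 + 22/3·R2.
Rank is 2 with 3 unknowns, leaving x_3 free.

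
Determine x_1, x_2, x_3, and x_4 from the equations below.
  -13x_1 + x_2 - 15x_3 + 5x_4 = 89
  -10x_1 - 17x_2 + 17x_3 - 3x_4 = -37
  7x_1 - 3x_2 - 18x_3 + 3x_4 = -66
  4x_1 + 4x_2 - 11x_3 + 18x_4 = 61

x_1 = -6, x_2 = 6, x_3 = 1, x_4 = 4

Row-reduce the augmented matrix:
R1 ← R1 / (-13).
R2 ← R2 + 10·R1.
R3 ← R3 − 7·R1.
R4 ← R4 − 4·R1.
R2 ← R2 / (-231/13).
R1 ← R1 + 1/13·R2.
R3 ← R3 + 32/13·R2.
R4 ← R4 − 56/13·R2.
R3 ← R3 / (-991/33).
R1 ← R1 − 34/33·R3.
R2 ← R2 + 53/33·R3.
R4 ← R4 + 287/33·R3.
R4 ← R4 / (15812/991).
R1 ← R1 + 126/991·R4.
R2 ← R2 − 209/6937·R4.
R3 ← R3 + 1534/6937·R4.
Reading off the reduced rows gives x_1 = -6, x_2 = 6, x_3 = 1, x_4 = 4.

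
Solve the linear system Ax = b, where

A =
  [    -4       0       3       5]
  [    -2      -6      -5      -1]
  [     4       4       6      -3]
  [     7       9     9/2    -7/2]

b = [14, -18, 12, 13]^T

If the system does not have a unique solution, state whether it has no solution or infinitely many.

Row-reduce:
R1 ← R1 / (-4).
R2 ← R2 + 2·R1.
R3 ← R3 − 4·R1.
R4 ← R4 − 7·R1.
R2 ← R2 / (-6).
R3 ← R3 − 4·R2.
R4 ← R4 − 9·R2.
R3 ← R3 / (14/3).
R1 ← R1 + 3/4·R3.
R2 ← R2 − 13/12·R3.
Rank is 3 with 4 unknowns, leaving x_4 free.

infinitely many solutions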